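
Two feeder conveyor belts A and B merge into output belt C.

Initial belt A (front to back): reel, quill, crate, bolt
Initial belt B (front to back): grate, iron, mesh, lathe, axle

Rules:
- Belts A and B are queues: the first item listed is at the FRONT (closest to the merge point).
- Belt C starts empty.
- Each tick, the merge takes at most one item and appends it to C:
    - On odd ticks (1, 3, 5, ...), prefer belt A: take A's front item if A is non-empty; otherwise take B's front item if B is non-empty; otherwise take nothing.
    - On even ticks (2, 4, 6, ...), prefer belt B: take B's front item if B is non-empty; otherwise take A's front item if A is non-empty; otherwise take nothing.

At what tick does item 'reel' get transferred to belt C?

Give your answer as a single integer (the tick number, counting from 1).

Answer: 1

Derivation:
Tick 1: prefer A, take reel from A; A=[quill,crate,bolt] B=[grate,iron,mesh,lathe,axle] C=[reel]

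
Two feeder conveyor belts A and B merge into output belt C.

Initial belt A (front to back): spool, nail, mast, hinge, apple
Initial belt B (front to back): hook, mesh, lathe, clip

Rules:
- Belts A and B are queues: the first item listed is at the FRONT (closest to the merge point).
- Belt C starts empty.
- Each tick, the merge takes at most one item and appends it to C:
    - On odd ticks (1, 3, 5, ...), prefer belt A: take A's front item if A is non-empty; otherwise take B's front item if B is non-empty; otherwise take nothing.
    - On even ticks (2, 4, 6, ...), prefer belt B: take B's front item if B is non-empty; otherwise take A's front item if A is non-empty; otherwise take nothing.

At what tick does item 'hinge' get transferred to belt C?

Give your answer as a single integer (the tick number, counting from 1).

Answer: 7

Derivation:
Tick 1: prefer A, take spool from A; A=[nail,mast,hinge,apple] B=[hook,mesh,lathe,clip] C=[spool]
Tick 2: prefer B, take hook from B; A=[nail,mast,hinge,apple] B=[mesh,lathe,clip] C=[spool,hook]
Tick 3: prefer A, take nail from A; A=[mast,hinge,apple] B=[mesh,lathe,clip] C=[spool,hook,nail]
Tick 4: prefer B, take mesh from B; A=[mast,hinge,apple] B=[lathe,clip] C=[spool,hook,nail,mesh]
Tick 5: prefer A, take mast from A; A=[hinge,apple] B=[lathe,clip] C=[spool,hook,nail,mesh,mast]
Tick 6: prefer B, take lathe from B; A=[hinge,apple] B=[clip] C=[spool,hook,nail,mesh,mast,lathe]
Tick 7: prefer A, take hinge from A; A=[apple] B=[clip] C=[spool,hook,nail,mesh,mast,lathe,hinge]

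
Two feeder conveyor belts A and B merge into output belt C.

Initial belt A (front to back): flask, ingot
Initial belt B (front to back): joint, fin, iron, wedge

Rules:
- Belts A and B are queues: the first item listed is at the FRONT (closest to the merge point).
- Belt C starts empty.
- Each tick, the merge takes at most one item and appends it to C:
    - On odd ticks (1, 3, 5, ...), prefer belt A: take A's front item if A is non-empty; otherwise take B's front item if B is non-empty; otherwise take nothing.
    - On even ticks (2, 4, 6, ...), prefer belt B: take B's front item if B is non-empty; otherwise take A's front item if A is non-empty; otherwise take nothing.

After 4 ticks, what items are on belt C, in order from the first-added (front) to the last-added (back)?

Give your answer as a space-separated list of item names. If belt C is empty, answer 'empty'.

Answer: flask joint ingot fin

Derivation:
Tick 1: prefer A, take flask from A; A=[ingot] B=[joint,fin,iron,wedge] C=[flask]
Tick 2: prefer B, take joint from B; A=[ingot] B=[fin,iron,wedge] C=[flask,joint]
Tick 3: prefer A, take ingot from A; A=[-] B=[fin,iron,wedge] C=[flask,joint,ingot]
Tick 4: prefer B, take fin from B; A=[-] B=[iron,wedge] C=[flask,joint,ingot,fin]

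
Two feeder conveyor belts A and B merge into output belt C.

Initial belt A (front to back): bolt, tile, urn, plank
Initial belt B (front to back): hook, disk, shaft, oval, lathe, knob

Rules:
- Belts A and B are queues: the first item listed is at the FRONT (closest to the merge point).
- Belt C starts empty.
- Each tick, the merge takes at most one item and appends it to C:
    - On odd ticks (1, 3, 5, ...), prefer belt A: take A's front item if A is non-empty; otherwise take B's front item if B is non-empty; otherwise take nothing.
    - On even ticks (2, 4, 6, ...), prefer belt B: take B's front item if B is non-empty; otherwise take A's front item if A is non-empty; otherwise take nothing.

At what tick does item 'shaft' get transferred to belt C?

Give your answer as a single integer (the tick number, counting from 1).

Answer: 6

Derivation:
Tick 1: prefer A, take bolt from A; A=[tile,urn,plank] B=[hook,disk,shaft,oval,lathe,knob] C=[bolt]
Tick 2: prefer B, take hook from B; A=[tile,urn,plank] B=[disk,shaft,oval,lathe,knob] C=[bolt,hook]
Tick 3: prefer A, take tile from A; A=[urn,plank] B=[disk,shaft,oval,lathe,knob] C=[bolt,hook,tile]
Tick 4: prefer B, take disk from B; A=[urn,plank] B=[shaft,oval,lathe,knob] C=[bolt,hook,tile,disk]
Tick 5: prefer A, take urn from A; A=[plank] B=[shaft,oval,lathe,knob] C=[bolt,hook,tile,disk,urn]
Tick 6: prefer B, take shaft from B; A=[plank] B=[oval,lathe,knob] C=[bolt,hook,tile,disk,urn,shaft]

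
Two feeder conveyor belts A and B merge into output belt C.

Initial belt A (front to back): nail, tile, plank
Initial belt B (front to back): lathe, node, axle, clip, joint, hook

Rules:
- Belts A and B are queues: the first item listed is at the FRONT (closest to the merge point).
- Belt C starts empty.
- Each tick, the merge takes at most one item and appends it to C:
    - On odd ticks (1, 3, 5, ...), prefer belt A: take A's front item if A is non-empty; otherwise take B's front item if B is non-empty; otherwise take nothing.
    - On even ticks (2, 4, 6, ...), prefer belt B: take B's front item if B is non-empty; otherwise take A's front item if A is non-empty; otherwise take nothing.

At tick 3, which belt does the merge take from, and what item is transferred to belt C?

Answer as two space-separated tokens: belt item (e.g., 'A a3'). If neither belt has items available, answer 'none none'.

Answer: A tile

Derivation:
Tick 1: prefer A, take nail from A; A=[tile,plank] B=[lathe,node,axle,clip,joint,hook] C=[nail]
Tick 2: prefer B, take lathe from B; A=[tile,plank] B=[node,axle,clip,joint,hook] C=[nail,lathe]
Tick 3: prefer A, take tile from A; A=[plank] B=[node,axle,clip,joint,hook] C=[nail,lathe,tile]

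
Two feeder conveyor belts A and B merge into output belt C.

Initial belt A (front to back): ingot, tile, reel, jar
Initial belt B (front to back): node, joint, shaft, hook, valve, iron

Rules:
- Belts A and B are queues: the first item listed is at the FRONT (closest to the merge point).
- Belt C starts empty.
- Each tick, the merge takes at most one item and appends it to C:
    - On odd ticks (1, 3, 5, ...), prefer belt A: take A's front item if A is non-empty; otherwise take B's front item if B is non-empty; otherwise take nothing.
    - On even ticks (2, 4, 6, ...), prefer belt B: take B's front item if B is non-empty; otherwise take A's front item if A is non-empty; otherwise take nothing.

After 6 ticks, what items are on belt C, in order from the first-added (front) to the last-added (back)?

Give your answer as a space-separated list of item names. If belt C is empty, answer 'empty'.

Tick 1: prefer A, take ingot from A; A=[tile,reel,jar] B=[node,joint,shaft,hook,valve,iron] C=[ingot]
Tick 2: prefer B, take node from B; A=[tile,reel,jar] B=[joint,shaft,hook,valve,iron] C=[ingot,node]
Tick 3: prefer A, take tile from A; A=[reel,jar] B=[joint,shaft,hook,valve,iron] C=[ingot,node,tile]
Tick 4: prefer B, take joint from B; A=[reel,jar] B=[shaft,hook,valve,iron] C=[ingot,node,tile,joint]
Tick 5: prefer A, take reel from A; A=[jar] B=[shaft,hook,valve,iron] C=[ingot,node,tile,joint,reel]
Tick 6: prefer B, take shaft from B; A=[jar] B=[hook,valve,iron] C=[ingot,node,tile,joint,reel,shaft]

Answer: ingot node tile joint reel shaft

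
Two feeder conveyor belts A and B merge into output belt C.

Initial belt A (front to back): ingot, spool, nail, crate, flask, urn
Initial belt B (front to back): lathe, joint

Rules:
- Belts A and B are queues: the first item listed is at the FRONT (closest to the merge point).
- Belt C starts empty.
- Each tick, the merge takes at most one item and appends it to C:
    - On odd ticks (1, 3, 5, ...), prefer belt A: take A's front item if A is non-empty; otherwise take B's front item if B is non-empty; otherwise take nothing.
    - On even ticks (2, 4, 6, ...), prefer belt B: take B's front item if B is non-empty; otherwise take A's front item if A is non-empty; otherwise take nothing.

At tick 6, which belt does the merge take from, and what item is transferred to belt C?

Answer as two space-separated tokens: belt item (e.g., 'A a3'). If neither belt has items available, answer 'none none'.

Tick 1: prefer A, take ingot from A; A=[spool,nail,crate,flask,urn] B=[lathe,joint] C=[ingot]
Tick 2: prefer B, take lathe from B; A=[spool,nail,crate,flask,urn] B=[joint] C=[ingot,lathe]
Tick 3: prefer A, take spool from A; A=[nail,crate,flask,urn] B=[joint] C=[ingot,lathe,spool]
Tick 4: prefer B, take joint from B; A=[nail,crate,flask,urn] B=[-] C=[ingot,lathe,spool,joint]
Tick 5: prefer A, take nail from A; A=[crate,flask,urn] B=[-] C=[ingot,lathe,spool,joint,nail]
Tick 6: prefer B, take crate from A; A=[flask,urn] B=[-] C=[ingot,lathe,spool,joint,nail,crate]

Answer: A crate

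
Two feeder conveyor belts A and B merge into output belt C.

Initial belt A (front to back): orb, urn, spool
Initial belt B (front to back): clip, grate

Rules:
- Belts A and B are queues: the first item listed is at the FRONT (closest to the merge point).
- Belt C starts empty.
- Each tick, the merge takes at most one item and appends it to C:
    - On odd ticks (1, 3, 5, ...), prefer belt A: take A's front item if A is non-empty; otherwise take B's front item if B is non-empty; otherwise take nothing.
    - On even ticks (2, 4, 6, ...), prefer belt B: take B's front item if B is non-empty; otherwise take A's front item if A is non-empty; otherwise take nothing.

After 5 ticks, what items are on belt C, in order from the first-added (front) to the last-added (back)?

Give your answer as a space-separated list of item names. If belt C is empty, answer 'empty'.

Tick 1: prefer A, take orb from A; A=[urn,spool] B=[clip,grate] C=[orb]
Tick 2: prefer B, take clip from B; A=[urn,spool] B=[grate] C=[orb,clip]
Tick 3: prefer A, take urn from A; A=[spool] B=[grate] C=[orb,clip,urn]
Tick 4: prefer B, take grate from B; A=[spool] B=[-] C=[orb,clip,urn,grate]
Tick 5: prefer A, take spool from A; A=[-] B=[-] C=[orb,clip,urn,grate,spool]

Answer: orb clip urn grate spool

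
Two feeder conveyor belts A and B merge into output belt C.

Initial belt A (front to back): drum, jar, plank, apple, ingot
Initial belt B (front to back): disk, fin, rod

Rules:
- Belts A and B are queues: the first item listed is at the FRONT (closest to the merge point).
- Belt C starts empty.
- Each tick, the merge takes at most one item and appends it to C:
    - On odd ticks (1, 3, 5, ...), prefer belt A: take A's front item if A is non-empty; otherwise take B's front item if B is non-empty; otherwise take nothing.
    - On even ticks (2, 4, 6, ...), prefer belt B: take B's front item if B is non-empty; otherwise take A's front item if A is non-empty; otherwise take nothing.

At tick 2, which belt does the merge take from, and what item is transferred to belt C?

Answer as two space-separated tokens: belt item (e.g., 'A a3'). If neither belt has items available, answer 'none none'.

Tick 1: prefer A, take drum from A; A=[jar,plank,apple,ingot] B=[disk,fin,rod] C=[drum]
Tick 2: prefer B, take disk from B; A=[jar,plank,apple,ingot] B=[fin,rod] C=[drum,disk]

Answer: B disk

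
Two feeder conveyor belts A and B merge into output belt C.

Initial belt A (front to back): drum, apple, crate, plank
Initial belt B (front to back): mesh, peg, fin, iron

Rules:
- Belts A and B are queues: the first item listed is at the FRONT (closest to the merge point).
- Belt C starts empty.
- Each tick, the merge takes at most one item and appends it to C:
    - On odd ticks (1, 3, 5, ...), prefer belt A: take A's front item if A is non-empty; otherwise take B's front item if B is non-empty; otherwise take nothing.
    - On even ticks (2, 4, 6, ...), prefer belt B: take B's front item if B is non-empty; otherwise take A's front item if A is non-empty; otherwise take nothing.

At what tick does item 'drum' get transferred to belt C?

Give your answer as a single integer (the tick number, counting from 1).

Tick 1: prefer A, take drum from A; A=[apple,crate,plank] B=[mesh,peg,fin,iron] C=[drum]

Answer: 1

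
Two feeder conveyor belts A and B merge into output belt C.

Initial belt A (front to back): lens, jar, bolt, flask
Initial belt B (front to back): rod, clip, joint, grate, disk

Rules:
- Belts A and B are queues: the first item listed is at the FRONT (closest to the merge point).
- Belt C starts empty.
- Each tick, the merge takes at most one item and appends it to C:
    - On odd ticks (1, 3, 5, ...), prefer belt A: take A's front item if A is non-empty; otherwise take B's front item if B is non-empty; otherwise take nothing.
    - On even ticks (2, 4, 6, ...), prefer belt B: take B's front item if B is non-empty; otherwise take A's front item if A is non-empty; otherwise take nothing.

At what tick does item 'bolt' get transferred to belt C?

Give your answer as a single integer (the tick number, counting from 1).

Answer: 5

Derivation:
Tick 1: prefer A, take lens from A; A=[jar,bolt,flask] B=[rod,clip,joint,grate,disk] C=[lens]
Tick 2: prefer B, take rod from B; A=[jar,bolt,flask] B=[clip,joint,grate,disk] C=[lens,rod]
Tick 3: prefer A, take jar from A; A=[bolt,flask] B=[clip,joint,grate,disk] C=[lens,rod,jar]
Tick 4: prefer B, take clip from B; A=[bolt,flask] B=[joint,grate,disk] C=[lens,rod,jar,clip]
Tick 5: prefer A, take bolt from A; A=[flask] B=[joint,grate,disk] C=[lens,rod,jar,clip,bolt]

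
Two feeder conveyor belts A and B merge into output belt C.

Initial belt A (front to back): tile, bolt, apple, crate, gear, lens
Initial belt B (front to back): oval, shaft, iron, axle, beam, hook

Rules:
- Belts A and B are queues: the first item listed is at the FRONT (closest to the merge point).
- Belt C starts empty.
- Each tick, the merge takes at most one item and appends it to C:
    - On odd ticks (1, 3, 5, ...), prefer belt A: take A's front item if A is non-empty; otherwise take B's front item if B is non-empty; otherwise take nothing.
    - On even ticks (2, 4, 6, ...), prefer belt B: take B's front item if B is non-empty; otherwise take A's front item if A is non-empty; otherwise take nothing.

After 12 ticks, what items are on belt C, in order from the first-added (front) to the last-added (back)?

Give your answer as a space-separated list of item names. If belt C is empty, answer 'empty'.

Tick 1: prefer A, take tile from A; A=[bolt,apple,crate,gear,lens] B=[oval,shaft,iron,axle,beam,hook] C=[tile]
Tick 2: prefer B, take oval from B; A=[bolt,apple,crate,gear,lens] B=[shaft,iron,axle,beam,hook] C=[tile,oval]
Tick 3: prefer A, take bolt from A; A=[apple,crate,gear,lens] B=[shaft,iron,axle,beam,hook] C=[tile,oval,bolt]
Tick 4: prefer B, take shaft from B; A=[apple,crate,gear,lens] B=[iron,axle,beam,hook] C=[tile,oval,bolt,shaft]
Tick 5: prefer A, take apple from A; A=[crate,gear,lens] B=[iron,axle,beam,hook] C=[tile,oval,bolt,shaft,apple]
Tick 6: prefer B, take iron from B; A=[crate,gear,lens] B=[axle,beam,hook] C=[tile,oval,bolt,shaft,apple,iron]
Tick 7: prefer A, take crate from A; A=[gear,lens] B=[axle,beam,hook] C=[tile,oval,bolt,shaft,apple,iron,crate]
Tick 8: prefer B, take axle from B; A=[gear,lens] B=[beam,hook] C=[tile,oval,bolt,shaft,apple,iron,crate,axle]
Tick 9: prefer A, take gear from A; A=[lens] B=[beam,hook] C=[tile,oval,bolt,shaft,apple,iron,crate,axle,gear]
Tick 10: prefer B, take beam from B; A=[lens] B=[hook] C=[tile,oval,bolt,shaft,apple,iron,crate,axle,gear,beam]
Tick 11: prefer A, take lens from A; A=[-] B=[hook] C=[tile,oval,bolt,shaft,apple,iron,crate,axle,gear,beam,lens]
Tick 12: prefer B, take hook from B; A=[-] B=[-] C=[tile,oval,bolt,shaft,apple,iron,crate,axle,gear,beam,lens,hook]

Answer: tile oval bolt shaft apple iron crate axle gear beam lens hook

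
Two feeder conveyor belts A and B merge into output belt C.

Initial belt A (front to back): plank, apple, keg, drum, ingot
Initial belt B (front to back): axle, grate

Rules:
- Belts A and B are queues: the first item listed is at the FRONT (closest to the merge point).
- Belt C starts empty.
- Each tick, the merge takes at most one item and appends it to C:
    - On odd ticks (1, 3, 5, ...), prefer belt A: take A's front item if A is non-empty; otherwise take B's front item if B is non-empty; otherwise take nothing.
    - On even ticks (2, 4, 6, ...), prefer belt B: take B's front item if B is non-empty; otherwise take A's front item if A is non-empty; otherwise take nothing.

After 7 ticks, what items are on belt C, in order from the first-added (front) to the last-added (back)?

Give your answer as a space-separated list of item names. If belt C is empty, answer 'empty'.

Answer: plank axle apple grate keg drum ingot

Derivation:
Tick 1: prefer A, take plank from A; A=[apple,keg,drum,ingot] B=[axle,grate] C=[plank]
Tick 2: prefer B, take axle from B; A=[apple,keg,drum,ingot] B=[grate] C=[plank,axle]
Tick 3: prefer A, take apple from A; A=[keg,drum,ingot] B=[grate] C=[plank,axle,apple]
Tick 4: prefer B, take grate from B; A=[keg,drum,ingot] B=[-] C=[plank,axle,apple,grate]
Tick 5: prefer A, take keg from A; A=[drum,ingot] B=[-] C=[plank,axle,apple,grate,keg]
Tick 6: prefer B, take drum from A; A=[ingot] B=[-] C=[plank,axle,apple,grate,keg,drum]
Tick 7: prefer A, take ingot from A; A=[-] B=[-] C=[plank,axle,apple,grate,keg,drum,ingot]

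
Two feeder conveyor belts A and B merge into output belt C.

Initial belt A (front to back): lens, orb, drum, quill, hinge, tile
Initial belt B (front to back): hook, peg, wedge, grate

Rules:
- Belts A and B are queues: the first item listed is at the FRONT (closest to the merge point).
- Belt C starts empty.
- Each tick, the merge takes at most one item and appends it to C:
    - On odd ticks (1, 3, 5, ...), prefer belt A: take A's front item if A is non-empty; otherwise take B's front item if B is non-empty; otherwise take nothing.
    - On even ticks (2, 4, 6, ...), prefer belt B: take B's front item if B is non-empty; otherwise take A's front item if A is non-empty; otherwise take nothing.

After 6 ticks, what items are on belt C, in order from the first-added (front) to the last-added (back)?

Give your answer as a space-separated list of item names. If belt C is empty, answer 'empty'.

Answer: lens hook orb peg drum wedge

Derivation:
Tick 1: prefer A, take lens from A; A=[orb,drum,quill,hinge,tile] B=[hook,peg,wedge,grate] C=[lens]
Tick 2: prefer B, take hook from B; A=[orb,drum,quill,hinge,tile] B=[peg,wedge,grate] C=[lens,hook]
Tick 3: prefer A, take orb from A; A=[drum,quill,hinge,tile] B=[peg,wedge,grate] C=[lens,hook,orb]
Tick 4: prefer B, take peg from B; A=[drum,quill,hinge,tile] B=[wedge,grate] C=[lens,hook,orb,peg]
Tick 5: prefer A, take drum from A; A=[quill,hinge,tile] B=[wedge,grate] C=[lens,hook,orb,peg,drum]
Tick 6: prefer B, take wedge from B; A=[quill,hinge,tile] B=[grate] C=[lens,hook,orb,peg,drum,wedge]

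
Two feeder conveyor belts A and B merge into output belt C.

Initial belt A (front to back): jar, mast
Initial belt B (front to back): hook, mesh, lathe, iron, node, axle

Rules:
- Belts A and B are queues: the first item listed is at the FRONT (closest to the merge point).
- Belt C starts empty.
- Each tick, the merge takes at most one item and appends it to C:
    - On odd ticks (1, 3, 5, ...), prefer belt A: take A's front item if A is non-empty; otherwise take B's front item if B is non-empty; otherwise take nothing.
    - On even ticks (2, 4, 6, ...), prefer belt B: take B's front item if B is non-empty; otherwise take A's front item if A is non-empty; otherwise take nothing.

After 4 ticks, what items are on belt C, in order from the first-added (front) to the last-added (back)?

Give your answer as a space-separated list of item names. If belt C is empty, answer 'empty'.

Tick 1: prefer A, take jar from A; A=[mast] B=[hook,mesh,lathe,iron,node,axle] C=[jar]
Tick 2: prefer B, take hook from B; A=[mast] B=[mesh,lathe,iron,node,axle] C=[jar,hook]
Tick 3: prefer A, take mast from A; A=[-] B=[mesh,lathe,iron,node,axle] C=[jar,hook,mast]
Tick 4: prefer B, take mesh from B; A=[-] B=[lathe,iron,node,axle] C=[jar,hook,mast,mesh]

Answer: jar hook mast mesh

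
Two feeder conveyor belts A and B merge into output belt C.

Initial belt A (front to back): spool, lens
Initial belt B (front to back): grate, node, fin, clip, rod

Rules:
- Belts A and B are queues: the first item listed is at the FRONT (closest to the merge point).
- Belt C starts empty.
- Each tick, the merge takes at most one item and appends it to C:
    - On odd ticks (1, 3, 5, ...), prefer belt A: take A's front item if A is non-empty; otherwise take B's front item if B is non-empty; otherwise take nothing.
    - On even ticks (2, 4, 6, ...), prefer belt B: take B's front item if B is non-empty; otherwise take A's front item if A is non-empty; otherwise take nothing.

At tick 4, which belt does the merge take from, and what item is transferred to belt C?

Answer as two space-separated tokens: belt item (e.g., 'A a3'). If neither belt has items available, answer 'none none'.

Tick 1: prefer A, take spool from A; A=[lens] B=[grate,node,fin,clip,rod] C=[spool]
Tick 2: prefer B, take grate from B; A=[lens] B=[node,fin,clip,rod] C=[spool,grate]
Tick 3: prefer A, take lens from A; A=[-] B=[node,fin,clip,rod] C=[spool,grate,lens]
Tick 4: prefer B, take node from B; A=[-] B=[fin,clip,rod] C=[spool,grate,lens,node]

Answer: B node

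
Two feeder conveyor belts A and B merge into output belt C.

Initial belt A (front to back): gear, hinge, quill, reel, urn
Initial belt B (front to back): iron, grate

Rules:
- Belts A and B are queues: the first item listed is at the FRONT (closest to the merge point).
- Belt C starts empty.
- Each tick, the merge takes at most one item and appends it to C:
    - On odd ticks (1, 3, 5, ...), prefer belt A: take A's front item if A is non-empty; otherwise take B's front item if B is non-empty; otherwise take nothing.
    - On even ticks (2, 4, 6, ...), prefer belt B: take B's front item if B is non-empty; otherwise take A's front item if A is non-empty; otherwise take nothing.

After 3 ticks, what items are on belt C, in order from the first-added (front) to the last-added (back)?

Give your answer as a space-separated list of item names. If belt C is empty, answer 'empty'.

Answer: gear iron hinge

Derivation:
Tick 1: prefer A, take gear from A; A=[hinge,quill,reel,urn] B=[iron,grate] C=[gear]
Tick 2: prefer B, take iron from B; A=[hinge,quill,reel,urn] B=[grate] C=[gear,iron]
Tick 3: prefer A, take hinge from A; A=[quill,reel,urn] B=[grate] C=[gear,iron,hinge]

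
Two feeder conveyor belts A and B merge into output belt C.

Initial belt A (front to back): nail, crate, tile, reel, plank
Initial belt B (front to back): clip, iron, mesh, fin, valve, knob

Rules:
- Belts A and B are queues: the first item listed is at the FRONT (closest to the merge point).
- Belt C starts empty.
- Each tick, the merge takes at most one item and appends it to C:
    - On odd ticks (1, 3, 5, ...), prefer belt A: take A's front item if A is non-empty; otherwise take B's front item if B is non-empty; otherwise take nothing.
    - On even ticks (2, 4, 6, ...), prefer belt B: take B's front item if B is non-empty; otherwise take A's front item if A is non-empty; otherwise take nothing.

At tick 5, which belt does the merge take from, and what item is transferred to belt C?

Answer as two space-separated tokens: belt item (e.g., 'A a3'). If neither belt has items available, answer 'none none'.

Answer: A tile

Derivation:
Tick 1: prefer A, take nail from A; A=[crate,tile,reel,plank] B=[clip,iron,mesh,fin,valve,knob] C=[nail]
Tick 2: prefer B, take clip from B; A=[crate,tile,reel,plank] B=[iron,mesh,fin,valve,knob] C=[nail,clip]
Tick 3: prefer A, take crate from A; A=[tile,reel,plank] B=[iron,mesh,fin,valve,knob] C=[nail,clip,crate]
Tick 4: prefer B, take iron from B; A=[tile,reel,plank] B=[mesh,fin,valve,knob] C=[nail,clip,crate,iron]
Tick 5: prefer A, take tile from A; A=[reel,plank] B=[mesh,fin,valve,knob] C=[nail,clip,crate,iron,tile]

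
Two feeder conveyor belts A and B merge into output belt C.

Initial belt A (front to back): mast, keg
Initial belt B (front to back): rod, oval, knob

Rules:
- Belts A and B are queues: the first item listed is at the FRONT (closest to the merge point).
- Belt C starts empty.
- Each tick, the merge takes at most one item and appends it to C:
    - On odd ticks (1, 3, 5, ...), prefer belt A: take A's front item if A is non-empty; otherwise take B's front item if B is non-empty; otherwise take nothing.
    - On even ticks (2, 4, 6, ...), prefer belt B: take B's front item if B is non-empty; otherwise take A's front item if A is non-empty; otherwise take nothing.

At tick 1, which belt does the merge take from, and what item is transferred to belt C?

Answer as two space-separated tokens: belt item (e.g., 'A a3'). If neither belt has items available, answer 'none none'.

Tick 1: prefer A, take mast from A; A=[keg] B=[rod,oval,knob] C=[mast]

Answer: A mast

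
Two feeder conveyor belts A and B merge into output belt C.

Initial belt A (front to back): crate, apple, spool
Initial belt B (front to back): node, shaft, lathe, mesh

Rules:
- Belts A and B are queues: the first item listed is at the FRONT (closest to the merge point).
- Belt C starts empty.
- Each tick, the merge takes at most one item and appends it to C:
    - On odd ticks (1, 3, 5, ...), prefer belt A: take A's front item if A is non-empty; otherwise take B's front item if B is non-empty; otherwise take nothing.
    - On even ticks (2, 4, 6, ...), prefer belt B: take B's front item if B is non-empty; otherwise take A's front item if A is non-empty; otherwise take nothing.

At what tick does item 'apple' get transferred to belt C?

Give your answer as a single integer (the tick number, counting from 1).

Answer: 3

Derivation:
Tick 1: prefer A, take crate from A; A=[apple,spool] B=[node,shaft,lathe,mesh] C=[crate]
Tick 2: prefer B, take node from B; A=[apple,spool] B=[shaft,lathe,mesh] C=[crate,node]
Tick 3: prefer A, take apple from A; A=[spool] B=[shaft,lathe,mesh] C=[crate,node,apple]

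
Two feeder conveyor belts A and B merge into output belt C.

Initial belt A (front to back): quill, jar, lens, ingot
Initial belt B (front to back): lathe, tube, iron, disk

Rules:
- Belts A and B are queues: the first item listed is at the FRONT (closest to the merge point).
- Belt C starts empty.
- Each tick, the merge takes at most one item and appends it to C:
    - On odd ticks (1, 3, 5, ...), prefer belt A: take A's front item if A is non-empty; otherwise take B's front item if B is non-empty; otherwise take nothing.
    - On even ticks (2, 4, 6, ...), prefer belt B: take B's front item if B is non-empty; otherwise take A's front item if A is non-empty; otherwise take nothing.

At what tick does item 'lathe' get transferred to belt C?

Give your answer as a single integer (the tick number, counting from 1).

Answer: 2

Derivation:
Tick 1: prefer A, take quill from A; A=[jar,lens,ingot] B=[lathe,tube,iron,disk] C=[quill]
Tick 2: prefer B, take lathe from B; A=[jar,lens,ingot] B=[tube,iron,disk] C=[quill,lathe]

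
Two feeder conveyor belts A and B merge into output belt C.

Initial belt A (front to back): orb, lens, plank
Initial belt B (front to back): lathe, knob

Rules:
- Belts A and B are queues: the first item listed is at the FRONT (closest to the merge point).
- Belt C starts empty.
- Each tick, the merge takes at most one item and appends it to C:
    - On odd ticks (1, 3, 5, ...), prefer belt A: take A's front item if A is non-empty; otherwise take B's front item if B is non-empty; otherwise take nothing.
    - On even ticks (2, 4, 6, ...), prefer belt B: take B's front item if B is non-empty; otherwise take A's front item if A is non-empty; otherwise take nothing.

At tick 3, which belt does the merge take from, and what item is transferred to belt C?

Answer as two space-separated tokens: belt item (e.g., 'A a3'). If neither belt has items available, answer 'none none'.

Answer: A lens

Derivation:
Tick 1: prefer A, take orb from A; A=[lens,plank] B=[lathe,knob] C=[orb]
Tick 2: prefer B, take lathe from B; A=[lens,plank] B=[knob] C=[orb,lathe]
Tick 3: prefer A, take lens from A; A=[plank] B=[knob] C=[orb,lathe,lens]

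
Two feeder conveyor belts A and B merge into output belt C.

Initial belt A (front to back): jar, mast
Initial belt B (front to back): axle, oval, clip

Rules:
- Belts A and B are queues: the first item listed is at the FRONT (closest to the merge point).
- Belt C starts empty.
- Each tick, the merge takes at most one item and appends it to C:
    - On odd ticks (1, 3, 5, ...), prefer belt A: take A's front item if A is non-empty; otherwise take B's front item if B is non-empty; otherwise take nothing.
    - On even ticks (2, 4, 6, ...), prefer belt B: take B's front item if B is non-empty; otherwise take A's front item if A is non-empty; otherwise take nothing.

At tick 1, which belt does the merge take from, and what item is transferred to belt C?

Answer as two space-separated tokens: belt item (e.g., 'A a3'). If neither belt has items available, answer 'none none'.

Tick 1: prefer A, take jar from A; A=[mast] B=[axle,oval,clip] C=[jar]

Answer: A jar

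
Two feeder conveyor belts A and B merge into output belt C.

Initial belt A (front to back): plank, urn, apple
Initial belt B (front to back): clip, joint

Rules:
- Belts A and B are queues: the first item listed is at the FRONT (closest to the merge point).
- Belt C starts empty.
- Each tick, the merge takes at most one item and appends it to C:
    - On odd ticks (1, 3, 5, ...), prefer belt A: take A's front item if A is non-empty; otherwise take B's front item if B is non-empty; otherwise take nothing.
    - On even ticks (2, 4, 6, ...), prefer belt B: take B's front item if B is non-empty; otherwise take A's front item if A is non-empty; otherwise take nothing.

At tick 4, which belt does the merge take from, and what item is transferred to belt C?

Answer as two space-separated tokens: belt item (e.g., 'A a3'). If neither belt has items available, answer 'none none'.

Tick 1: prefer A, take plank from A; A=[urn,apple] B=[clip,joint] C=[plank]
Tick 2: prefer B, take clip from B; A=[urn,apple] B=[joint] C=[plank,clip]
Tick 3: prefer A, take urn from A; A=[apple] B=[joint] C=[plank,clip,urn]
Tick 4: prefer B, take joint from B; A=[apple] B=[-] C=[plank,clip,urn,joint]

Answer: B joint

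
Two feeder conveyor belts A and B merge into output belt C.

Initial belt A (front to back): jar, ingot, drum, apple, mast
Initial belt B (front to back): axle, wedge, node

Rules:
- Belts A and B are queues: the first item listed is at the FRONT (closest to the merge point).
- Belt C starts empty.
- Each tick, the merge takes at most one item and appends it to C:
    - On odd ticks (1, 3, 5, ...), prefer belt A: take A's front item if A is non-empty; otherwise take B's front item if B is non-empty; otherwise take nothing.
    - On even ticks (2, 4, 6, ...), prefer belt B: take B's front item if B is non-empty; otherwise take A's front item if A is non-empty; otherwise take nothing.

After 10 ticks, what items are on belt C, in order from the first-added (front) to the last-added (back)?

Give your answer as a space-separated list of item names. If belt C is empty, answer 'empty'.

Tick 1: prefer A, take jar from A; A=[ingot,drum,apple,mast] B=[axle,wedge,node] C=[jar]
Tick 2: prefer B, take axle from B; A=[ingot,drum,apple,mast] B=[wedge,node] C=[jar,axle]
Tick 3: prefer A, take ingot from A; A=[drum,apple,mast] B=[wedge,node] C=[jar,axle,ingot]
Tick 4: prefer B, take wedge from B; A=[drum,apple,mast] B=[node] C=[jar,axle,ingot,wedge]
Tick 5: prefer A, take drum from A; A=[apple,mast] B=[node] C=[jar,axle,ingot,wedge,drum]
Tick 6: prefer B, take node from B; A=[apple,mast] B=[-] C=[jar,axle,ingot,wedge,drum,node]
Tick 7: prefer A, take apple from A; A=[mast] B=[-] C=[jar,axle,ingot,wedge,drum,node,apple]
Tick 8: prefer B, take mast from A; A=[-] B=[-] C=[jar,axle,ingot,wedge,drum,node,apple,mast]
Tick 9: prefer A, both empty, nothing taken; A=[-] B=[-] C=[jar,axle,ingot,wedge,drum,node,apple,mast]
Tick 10: prefer B, both empty, nothing taken; A=[-] B=[-] C=[jar,axle,ingot,wedge,drum,node,apple,mast]

Answer: jar axle ingot wedge drum node apple mast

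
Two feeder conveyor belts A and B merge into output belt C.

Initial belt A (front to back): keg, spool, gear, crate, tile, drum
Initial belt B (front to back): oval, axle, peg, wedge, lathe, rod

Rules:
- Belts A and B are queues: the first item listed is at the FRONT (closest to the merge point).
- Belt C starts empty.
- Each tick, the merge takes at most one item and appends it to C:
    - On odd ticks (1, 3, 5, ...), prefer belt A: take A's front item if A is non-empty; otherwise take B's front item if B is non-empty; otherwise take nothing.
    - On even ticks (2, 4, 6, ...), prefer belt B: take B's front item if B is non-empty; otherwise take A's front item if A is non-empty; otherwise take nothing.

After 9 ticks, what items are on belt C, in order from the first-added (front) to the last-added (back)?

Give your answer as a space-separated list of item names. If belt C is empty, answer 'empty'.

Tick 1: prefer A, take keg from A; A=[spool,gear,crate,tile,drum] B=[oval,axle,peg,wedge,lathe,rod] C=[keg]
Tick 2: prefer B, take oval from B; A=[spool,gear,crate,tile,drum] B=[axle,peg,wedge,lathe,rod] C=[keg,oval]
Tick 3: prefer A, take spool from A; A=[gear,crate,tile,drum] B=[axle,peg,wedge,lathe,rod] C=[keg,oval,spool]
Tick 4: prefer B, take axle from B; A=[gear,crate,tile,drum] B=[peg,wedge,lathe,rod] C=[keg,oval,spool,axle]
Tick 5: prefer A, take gear from A; A=[crate,tile,drum] B=[peg,wedge,lathe,rod] C=[keg,oval,spool,axle,gear]
Tick 6: prefer B, take peg from B; A=[crate,tile,drum] B=[wedge,lathe,rod] C=[keg,oval,spool,axle,gear,peg]
Tick 7: prefer A, take crate from A; A=[tile,drum] B=[wedge,lathe,rod] C=[keg,oval,spool,axle,gear,peg,crate]
Tick 8: prefer B, take wedge from B; A=[tile,drum] B=[lathe,rod] C=[keg,oval,spool,axle,gear,peg,crate,wedge]
Tick 9: prefer A, take tile from A; A=[drum] B=[lathe,rod] C=[keg,oval,spool,axle,gear,peg,crate,wedge,tile]

Answer: keg oval spool axle gear peg crate wedge tile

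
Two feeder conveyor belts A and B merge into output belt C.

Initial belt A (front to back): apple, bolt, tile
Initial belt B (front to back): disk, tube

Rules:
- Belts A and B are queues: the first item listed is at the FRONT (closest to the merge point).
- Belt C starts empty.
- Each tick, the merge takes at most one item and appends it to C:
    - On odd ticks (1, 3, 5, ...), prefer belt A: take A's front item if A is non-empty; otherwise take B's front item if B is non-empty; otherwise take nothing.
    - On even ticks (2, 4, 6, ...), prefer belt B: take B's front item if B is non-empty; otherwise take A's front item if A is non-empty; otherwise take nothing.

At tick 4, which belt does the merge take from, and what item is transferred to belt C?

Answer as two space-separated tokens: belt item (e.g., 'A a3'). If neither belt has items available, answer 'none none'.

Tick 1: prefer A, take apple from A; A=[bolt,tile] B=[disk,tube] C=[apple]
Tick 2: prefer B, take disk from B; A=[bolt,tile] B=[tube] C=[apple,disk]
Tick 3: prefer A, take bolt from A; A=[tile] B=[tube] C=[apple,disk,bolt]
Tick 4: prefer B, take tube from B; A=[tile] B=[-] C=[apple,disk,bolt,tube]

Answer: B tube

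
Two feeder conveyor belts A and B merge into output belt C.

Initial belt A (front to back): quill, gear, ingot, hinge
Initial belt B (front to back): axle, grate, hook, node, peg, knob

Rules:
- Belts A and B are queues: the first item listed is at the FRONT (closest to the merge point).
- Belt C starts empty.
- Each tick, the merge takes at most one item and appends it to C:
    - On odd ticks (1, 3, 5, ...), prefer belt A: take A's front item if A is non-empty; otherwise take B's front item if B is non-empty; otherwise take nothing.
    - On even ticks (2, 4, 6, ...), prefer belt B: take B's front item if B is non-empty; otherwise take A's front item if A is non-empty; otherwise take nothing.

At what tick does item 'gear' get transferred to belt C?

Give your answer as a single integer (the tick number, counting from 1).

Tick 1: prefer A, take quill from A; A=[gear,ingot,hinge] B=[axle,grate,hook,node,peg,knob] C=[quill]
Tick 2: prefer B, take axle from B; A=[gear,ingot,hinge] B=[grate,hook,node,peg,knob] C=[quill,axle]
Tick 3: prefer A, take gear from A; A=[ingot,hinge] B=[grate,hook,node,peg,knob] C=[quill,axle,gear]

Answer: 3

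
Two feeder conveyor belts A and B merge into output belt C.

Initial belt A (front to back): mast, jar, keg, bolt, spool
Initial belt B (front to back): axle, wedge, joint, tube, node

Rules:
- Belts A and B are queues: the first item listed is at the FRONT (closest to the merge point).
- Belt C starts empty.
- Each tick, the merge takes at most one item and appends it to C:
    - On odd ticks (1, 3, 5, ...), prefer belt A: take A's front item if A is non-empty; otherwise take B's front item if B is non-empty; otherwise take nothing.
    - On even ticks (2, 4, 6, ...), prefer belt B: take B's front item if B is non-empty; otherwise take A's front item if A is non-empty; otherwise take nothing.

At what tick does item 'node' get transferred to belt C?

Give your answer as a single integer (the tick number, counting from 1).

Tick 1: prefer A, take mast from A; A=[jar,keg,bolt,spool] B=[axle,wedge,joint,tube,node] C=[mast]
Tick 2: prefer B, take axle from B; A=[jar,keg,bolt,spool] B=[wedge,joint,tube,node] C=[mast,axle]
Tick 3: prefer A, take jar from A; A=[keg,bolt,spool] B=[wedge,joint,tube,node] C=[mast,axle,jar]
Tick 4: prefer B, take wedge from B; A=[keg,bolt,spool] B=[joint,tube,node] C=[mast,axle,jar,wedge]
Tick 5: prefer A, take keg from A; A=[bolt,spool] B=[joint,tube,node] C=[mast,axle,jar,wedge,keg]
Tick 6: prefer B, take joint from B; A=[bolt,spool] B=[tube,node] C=[mast,axle,jar,wedge,keg,joint]
Tick 7: prefer A, take bolt from A; A=[spool] B=[tube,node] C=[mast,axle,jar,wedge,keg,joint,bolt]
Tick 8: prefer B, take tube from B; A=[spool] B=[node] C=[mast,axle,jar,wedge,keg,joint,bolt,tube]
Tick 9: prefer A, take spool from A; A=[-] B=[node] C=[mast,axle,jar,wedge,keg,joint,bolt,tube,spool]
Tick 10: prefer B, take node from B; A=[-] B=[-] C=[mast,axle,jar,wedge,keg,joint,bolt,tube,spool,node]

Answer: 10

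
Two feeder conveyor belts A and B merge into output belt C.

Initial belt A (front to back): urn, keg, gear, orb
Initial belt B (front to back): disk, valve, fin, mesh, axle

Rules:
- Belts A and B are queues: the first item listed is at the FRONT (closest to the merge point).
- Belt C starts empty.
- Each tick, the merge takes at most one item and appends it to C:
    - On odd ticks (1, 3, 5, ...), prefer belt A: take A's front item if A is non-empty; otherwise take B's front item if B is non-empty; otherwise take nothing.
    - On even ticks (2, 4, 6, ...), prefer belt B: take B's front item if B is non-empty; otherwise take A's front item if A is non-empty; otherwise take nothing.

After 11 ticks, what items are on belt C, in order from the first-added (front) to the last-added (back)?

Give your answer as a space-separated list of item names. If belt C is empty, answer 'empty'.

Answer: urn disk keg valve gear fin orb mesh axle

Derivation:
Tick 1: prefer A, take urn from A; A=[keg,gear,orb] B=[disk,valve,fin,mesh,axle] C=[urn]
Tick 2: prefer B, take disk from B; A=[keg,gear,orb] B=[valve,fin,mesh,axle] C=[urn,disk]
Tick 3: prefer A, take keg from A; A=[gear,orb] B=[valve,fin,mesh,axle] C=[urn,disk,keg]
Tick 4: prefer B, take valve from B; A=[gear,orb] B=[fin,mesh,axle] C=[urn,disk,keg,valve]
Tick 5: prefer A, take gear from A; A=[orb] B=[fin,mesh,axle] C=[urn,disk,keg,valve,gear]
Tick 6: prefer B, take fin from B; A=[orb] B=[mesh,axle] C=[urn,disk,keg,valve,gear,fin]
Tick 7: prefer A, take orb from A; A=[-] B=[mesh,axle] C=[urn,disk,keg,valve,gear,fin,orb]
Tick 8: prefer B, take mesh from B; A=[-] B=[axle] C=[urn,disk,keg,valve,gear,fin,orb,mesh]
Tick 9: prefer A, take axle from B; A=[-] B=[-] C=[urn,disk,keg,valve,gear,fin,orb,mesh,axle]
Tick 10: prefer B, both empty, nothing taken; A=[-] B=[-] C=[urn,disk,keg,valve,gear,fin,orb,mesh,axle]
Tick 11: prefer A, both empty, nothing taken; A=[-] B=[-] C=[urn,disk,keg,valve,gear,fin,orb,mesh,axle]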